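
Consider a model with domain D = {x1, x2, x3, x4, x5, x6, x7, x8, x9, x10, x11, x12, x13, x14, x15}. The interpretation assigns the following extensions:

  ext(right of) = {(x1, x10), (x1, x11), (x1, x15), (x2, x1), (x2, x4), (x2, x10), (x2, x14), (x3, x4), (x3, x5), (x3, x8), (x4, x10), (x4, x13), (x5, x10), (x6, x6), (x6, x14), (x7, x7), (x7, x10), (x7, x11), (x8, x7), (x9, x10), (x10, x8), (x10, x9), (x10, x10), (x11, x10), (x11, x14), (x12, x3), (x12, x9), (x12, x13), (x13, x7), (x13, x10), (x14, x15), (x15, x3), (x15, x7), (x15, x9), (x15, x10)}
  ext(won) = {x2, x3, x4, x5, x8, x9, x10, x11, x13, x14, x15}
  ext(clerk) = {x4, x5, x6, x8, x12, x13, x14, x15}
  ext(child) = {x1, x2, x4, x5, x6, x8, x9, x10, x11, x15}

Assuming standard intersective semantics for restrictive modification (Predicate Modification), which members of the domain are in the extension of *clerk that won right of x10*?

{x4, x5, x13, x15}

⟦that won⟧ = ⟦won⟧ = {x2, x3, x4, x5, x8, x9, x10, x11, x13, x14, x15}
⟦right of x10⟧ = {x : ⟨x, x10⟩ ∈ ⟦right of⟧} = {x1, x2, x4, x5, x7, x9, x10, x11, x13, x15}
⟦clerk⟧ = {x4, x5, x6, x8, x12, x13, x14, x15}
… ∩ ⟦that won⟧ = {x4, x5, x6, x8, x12, x13, x14, x15} ∩ {x2, x3, x4, x5, x8, x9, x10, x11, x13, x14, x15} = {x4, x5, x8, x13, x14, x15}
… ∩ ⟦right of x10⟧ = {x4, x5, x8, x13, x14, x15} ∩ {x1, x2, x4, x5, x7, x9, x10, x11, x13, x15} = {x4, x5, x13, x15}
So ⟦clerk that won right of x10⟧ = {x4, x5, x13, x15}.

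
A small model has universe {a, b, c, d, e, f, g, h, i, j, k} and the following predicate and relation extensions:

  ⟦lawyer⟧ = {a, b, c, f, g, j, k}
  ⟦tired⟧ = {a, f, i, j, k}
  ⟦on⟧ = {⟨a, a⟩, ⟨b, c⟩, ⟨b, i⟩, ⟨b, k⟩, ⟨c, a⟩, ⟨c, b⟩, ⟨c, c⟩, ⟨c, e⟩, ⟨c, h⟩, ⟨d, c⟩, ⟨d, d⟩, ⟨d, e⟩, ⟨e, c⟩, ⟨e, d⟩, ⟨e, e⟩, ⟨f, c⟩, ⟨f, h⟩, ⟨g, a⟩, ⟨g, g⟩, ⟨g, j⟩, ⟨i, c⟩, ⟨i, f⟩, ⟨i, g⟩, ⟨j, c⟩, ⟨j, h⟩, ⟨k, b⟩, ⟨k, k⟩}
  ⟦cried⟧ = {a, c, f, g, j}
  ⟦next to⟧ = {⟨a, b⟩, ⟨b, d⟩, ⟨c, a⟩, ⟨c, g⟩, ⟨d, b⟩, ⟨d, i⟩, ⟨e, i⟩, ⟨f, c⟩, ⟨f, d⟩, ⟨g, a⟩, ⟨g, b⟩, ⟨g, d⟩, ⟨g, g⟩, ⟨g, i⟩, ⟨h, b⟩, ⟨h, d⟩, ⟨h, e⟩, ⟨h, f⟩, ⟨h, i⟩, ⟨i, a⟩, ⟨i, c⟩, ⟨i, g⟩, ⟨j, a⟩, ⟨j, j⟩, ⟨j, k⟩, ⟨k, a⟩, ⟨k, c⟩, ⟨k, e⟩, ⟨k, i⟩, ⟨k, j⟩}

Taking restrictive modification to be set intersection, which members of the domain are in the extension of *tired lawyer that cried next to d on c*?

⟦that cried⟧ = ⟦cried⟧ = {a, c, f, g, j}
⟦next to d⟧ = {x : ⟨x, d⟩ ∈ ⟦next to⟧} = {b, f, g, h}
⟦on c⟧ = {x : ⟨x, c⟩ ∈ ⟦on⟧} = {b, c, d, e, f, i, j}
⟦lawyer⟧ = {a, b, c, f, g, j, k}
… ∩ ⟦that cried⟧ = {a, b, c, f, g, j, k} ∩ {a, c, f, g, j} = {a, c, f, g, j}
… ∩ ⟦next to d⟧ = {a, c, f, g, j} ∩ {b, f, g, h} = {f, g}
… ∩ ⟦on c⟧ = {f, g} ∩ {b, c, d, e, f, i, j} = {f}
… ∩ ⟦tired⟧ = {f} ∩ {a, f, i, j, k} = {f}
So ⟦tired lawyer that cried next to d on c⟧ = {f}.

{f}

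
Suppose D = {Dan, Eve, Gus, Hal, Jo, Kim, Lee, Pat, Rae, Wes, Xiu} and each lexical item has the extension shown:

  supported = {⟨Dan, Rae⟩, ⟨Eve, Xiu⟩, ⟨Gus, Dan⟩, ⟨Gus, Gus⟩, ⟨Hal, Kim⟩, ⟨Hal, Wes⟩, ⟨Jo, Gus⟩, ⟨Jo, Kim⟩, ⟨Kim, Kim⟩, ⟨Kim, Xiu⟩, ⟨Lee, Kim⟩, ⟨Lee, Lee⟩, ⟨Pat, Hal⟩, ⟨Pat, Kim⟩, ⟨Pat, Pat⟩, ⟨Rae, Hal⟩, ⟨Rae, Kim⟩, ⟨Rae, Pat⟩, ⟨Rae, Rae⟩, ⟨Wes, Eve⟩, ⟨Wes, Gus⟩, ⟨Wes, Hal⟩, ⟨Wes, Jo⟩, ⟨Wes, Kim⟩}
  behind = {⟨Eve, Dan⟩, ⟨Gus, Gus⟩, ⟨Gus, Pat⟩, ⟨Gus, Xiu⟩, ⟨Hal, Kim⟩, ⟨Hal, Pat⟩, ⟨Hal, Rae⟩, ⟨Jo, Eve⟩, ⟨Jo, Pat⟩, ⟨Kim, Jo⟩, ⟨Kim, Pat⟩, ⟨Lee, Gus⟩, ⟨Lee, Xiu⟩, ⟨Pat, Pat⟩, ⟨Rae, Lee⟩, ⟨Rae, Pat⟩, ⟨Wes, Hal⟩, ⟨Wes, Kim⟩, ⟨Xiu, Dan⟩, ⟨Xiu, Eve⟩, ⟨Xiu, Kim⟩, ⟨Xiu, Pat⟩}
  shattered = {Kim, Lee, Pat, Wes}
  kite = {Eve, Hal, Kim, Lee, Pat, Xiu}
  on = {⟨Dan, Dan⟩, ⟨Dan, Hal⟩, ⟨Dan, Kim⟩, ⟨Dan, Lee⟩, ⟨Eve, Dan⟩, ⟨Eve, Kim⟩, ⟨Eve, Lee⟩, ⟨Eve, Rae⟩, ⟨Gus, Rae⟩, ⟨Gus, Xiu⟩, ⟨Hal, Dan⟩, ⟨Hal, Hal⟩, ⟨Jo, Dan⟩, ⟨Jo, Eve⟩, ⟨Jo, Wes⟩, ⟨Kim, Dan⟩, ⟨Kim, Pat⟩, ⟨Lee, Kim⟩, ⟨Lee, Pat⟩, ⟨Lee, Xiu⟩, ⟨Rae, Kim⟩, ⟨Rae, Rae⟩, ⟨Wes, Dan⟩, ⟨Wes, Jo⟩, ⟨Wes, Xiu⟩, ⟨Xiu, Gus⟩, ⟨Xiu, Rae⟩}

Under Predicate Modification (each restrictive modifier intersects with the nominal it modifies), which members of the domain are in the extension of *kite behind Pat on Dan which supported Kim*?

{Hal, Kim}

⟦behind Pat⟧ = {x : ⟨x, Pat⟩ ∈ ⟦behind⟧} = {Gus, Hal, Jo, Kim, Pat, Rae, Xiu}
⟦on Dan⟧ = {x : ⟨x, Dan⟩ ∈ ⟦on⟧} = {Dan, Eve, Hal, Jo, Kim, Wes}
⟦which supported Kim⟧ = {x : ⟨x, Kim⟩ ∈ ⟦supported⟧} = {Hal, Jo, Kim, Lee, Pat, Rae, Wes}
⟦kite⟧ = {Eve, Hal, Kim, Lee, Pat, Xiu}
… ∩ ⟦behind Pat⟧ = {Eve, Hal, Kim, Lee, Pat, Xiu} ∩ {Gus, Hal, Jo, Kim, Pat, Rae, Xiu} = {Hal, Kim, Pat, Xiu}
… ∩ ⟦on Dan⟧ = {Hal, Kim, Pat, Xiu} ∩ {Dan, Eve, Hal, Jo, Kim, Wes} = {Hal, Kim}
… ∩ ⟦which supported Kim⟧ = {Hal, Kim} ∩ {Hal, Jo, Kim, Lee, Pat, Rae, Wes} = {Hal, Kim}
So ⟦kite behind Pat on Dan which supported Kim⟧ = {Hal, Kim}.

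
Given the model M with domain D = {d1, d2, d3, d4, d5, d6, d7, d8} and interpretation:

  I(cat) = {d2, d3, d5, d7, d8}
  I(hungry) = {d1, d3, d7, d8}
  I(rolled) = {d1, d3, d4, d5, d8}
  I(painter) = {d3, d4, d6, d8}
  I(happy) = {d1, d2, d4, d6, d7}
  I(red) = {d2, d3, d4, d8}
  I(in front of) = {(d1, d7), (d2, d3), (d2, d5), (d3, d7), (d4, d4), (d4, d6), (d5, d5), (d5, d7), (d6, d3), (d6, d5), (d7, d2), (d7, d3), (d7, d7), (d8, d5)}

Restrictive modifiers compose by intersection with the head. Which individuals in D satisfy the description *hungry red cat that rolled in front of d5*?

⟦that rolled⟧ = ⟦rolled⟧ = {d1, d3, d4, d5, d8}
⟦in front of d5⟧ = {x : ⟨x, d5⟩ ∈ ⟦in front of⟧} = {d2, d5, d6, d8}
⟦cat⟧ = {d2, d3, d5, d7, d8}
… ∩ ⟦that rolled⟧ = {d2, d3, d5, d7, d8} ∩ {d1, d3, d4, d5, d8} = {d3, d5, d8}
… ∩ ⟦in front of d5⟧ = {d3, d5, d8} ∩ {d2, d5, d6, d8} = {d5, d8}
… ∩ ⟦hungry⟧ = {d5, d8} ∩ {d1, d3, d7, d8} = {d8}
… ∩ ⟦red⟧ = {d8} ∩ {d2, d3, d4, d8} = {d8}
So ⟦hungry red cat that rolled in front of d5⟧ = {d8}.

{d8}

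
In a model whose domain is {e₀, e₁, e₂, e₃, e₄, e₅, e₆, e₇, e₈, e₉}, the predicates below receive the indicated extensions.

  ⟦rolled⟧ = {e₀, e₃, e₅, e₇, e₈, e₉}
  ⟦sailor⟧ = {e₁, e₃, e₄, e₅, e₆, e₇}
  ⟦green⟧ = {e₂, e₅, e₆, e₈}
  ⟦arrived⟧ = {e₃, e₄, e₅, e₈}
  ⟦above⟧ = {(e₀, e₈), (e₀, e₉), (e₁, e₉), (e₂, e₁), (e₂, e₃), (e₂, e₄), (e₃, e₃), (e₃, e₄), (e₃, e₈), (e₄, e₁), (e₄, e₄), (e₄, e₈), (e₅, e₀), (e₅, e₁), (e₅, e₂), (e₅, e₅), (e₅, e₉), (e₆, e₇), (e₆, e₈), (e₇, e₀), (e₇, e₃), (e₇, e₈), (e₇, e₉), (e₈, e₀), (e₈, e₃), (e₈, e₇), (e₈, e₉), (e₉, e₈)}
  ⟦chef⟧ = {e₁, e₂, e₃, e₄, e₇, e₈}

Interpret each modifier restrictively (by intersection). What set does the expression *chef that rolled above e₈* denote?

⟦that rolled⟧ = ⟦rolled⟧ = {e₀, e₃, e₅, e₇, e₈, e₉}
⟦above e₈⟧ = {x : ⟨x, e₈⟩ ∈ ⟦above⟧} = {e₀, e₃, e₄, e₆, e₇, e₉}
⟦chef⟧ = {e₁, e₂, e₃, e₄, e₇, e₈}
… ∩ ⟦that rolled⟧ = {e₁, e₂, e₃, e₄, e₇, e₈} ∩ {e₀, e₃, e₅, e₇, e₈, e₉} = {e₃, e₇, e₈}
… ∩ ⟦above e₈⟧ = {e₃, e₇, e₈} ∩ {e₀, e₃, e₄, e₆, e₇, e₉} = {e₃, e₇}
So ⟦chef that rolled above e₈⟧ = {e₃, e₇}.

{e₃, e₇}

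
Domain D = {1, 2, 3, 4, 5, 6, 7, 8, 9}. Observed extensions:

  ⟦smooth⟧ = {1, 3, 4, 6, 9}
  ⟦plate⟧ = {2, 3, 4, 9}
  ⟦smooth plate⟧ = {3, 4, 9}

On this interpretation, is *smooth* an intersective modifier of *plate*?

yes

⟦smooth⟧ ∩ ⟦plate⟧ = {1, 3, 4, 6, 9} ∩ {2, 3, 4, 9} = {3, 4, 9}
Observed ⟦smooth plate⟧ = {3, 4, 9}.
These coincide, so the modifier is intersective here.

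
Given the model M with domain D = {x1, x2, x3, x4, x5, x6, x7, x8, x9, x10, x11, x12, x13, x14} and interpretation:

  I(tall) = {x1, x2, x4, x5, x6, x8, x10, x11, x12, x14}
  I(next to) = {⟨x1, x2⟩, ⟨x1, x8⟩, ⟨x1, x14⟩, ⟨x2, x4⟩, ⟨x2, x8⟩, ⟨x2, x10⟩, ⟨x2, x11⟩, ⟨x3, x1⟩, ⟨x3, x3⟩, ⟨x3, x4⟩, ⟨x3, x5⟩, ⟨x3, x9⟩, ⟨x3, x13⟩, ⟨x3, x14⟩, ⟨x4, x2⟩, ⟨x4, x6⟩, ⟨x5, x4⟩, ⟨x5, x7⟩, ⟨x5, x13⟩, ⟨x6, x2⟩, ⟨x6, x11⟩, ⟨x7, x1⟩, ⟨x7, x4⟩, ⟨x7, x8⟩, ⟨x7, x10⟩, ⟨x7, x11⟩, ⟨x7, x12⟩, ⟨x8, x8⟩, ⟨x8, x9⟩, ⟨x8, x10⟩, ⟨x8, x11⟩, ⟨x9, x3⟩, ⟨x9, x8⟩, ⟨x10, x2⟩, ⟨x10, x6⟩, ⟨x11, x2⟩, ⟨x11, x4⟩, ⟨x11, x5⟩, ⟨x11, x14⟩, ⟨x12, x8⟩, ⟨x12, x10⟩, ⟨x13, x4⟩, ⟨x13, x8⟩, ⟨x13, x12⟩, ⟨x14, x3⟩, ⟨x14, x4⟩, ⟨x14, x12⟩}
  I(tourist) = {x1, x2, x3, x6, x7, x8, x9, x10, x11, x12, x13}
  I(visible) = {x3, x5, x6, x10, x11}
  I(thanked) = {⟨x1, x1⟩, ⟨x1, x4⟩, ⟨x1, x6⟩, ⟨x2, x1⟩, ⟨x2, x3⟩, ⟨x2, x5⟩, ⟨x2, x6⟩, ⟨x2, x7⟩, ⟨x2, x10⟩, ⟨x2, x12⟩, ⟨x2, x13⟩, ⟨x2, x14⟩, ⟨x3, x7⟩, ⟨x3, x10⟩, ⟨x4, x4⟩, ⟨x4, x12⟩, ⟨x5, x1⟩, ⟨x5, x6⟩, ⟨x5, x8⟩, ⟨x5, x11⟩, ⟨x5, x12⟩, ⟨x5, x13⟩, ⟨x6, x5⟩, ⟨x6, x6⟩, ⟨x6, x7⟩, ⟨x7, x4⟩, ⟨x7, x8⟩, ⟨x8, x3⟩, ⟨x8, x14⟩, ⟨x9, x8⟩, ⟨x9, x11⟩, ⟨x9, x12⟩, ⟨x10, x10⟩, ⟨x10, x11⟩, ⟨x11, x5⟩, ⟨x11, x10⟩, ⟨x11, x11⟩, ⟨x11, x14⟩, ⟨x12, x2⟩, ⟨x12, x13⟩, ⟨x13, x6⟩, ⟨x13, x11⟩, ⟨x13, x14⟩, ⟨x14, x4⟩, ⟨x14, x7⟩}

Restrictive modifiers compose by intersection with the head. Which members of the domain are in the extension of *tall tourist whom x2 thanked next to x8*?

⟦whom x2 thanked⟧ = {x : ⟨x2, x⟩ ∈ ⟦thanked⟧} = {x1, x3, x5, x6, x7, x10, x12, x13, x14}
⟦next to x8⟧ = {x : ⟨x, x8⟩ ∈ ⟦next to⟧} = {x1, x2, x7, x8, x9, x12, x13}
⟦tourist⟧ = {x1, x2, x3, x6, x7, x8, x9, x10, x11, x12, x13}
… ∩ ⟦whom x2 thanked⟧ = {x1, x2, x3, x6, x7, x8, x9, x10, x11, x12, x13} ∩ {x1, x3, x5, x6, x7, x10, x12, x13, x14} = {x1, x3, x6, x7, x10, x12, x13}
… ∩ ⟦next to x8⟧ = {x1, x3, x6, x7, x10, x12, x13} ∩ {x1, x2, x7, x8, x9, x12, x13} = {x1, x7, x12, x13}
… ∩ ⟦tall⟧ = {x1, x7, x12, x13} ∩ {x1, x2, x4, x5, x6, x8, x10, x11, x12, x14} = {x1, x12}
So ⟦tall tourist whom x2 thanked next to x8⟧ = {x1, x12}.

{x1, x12}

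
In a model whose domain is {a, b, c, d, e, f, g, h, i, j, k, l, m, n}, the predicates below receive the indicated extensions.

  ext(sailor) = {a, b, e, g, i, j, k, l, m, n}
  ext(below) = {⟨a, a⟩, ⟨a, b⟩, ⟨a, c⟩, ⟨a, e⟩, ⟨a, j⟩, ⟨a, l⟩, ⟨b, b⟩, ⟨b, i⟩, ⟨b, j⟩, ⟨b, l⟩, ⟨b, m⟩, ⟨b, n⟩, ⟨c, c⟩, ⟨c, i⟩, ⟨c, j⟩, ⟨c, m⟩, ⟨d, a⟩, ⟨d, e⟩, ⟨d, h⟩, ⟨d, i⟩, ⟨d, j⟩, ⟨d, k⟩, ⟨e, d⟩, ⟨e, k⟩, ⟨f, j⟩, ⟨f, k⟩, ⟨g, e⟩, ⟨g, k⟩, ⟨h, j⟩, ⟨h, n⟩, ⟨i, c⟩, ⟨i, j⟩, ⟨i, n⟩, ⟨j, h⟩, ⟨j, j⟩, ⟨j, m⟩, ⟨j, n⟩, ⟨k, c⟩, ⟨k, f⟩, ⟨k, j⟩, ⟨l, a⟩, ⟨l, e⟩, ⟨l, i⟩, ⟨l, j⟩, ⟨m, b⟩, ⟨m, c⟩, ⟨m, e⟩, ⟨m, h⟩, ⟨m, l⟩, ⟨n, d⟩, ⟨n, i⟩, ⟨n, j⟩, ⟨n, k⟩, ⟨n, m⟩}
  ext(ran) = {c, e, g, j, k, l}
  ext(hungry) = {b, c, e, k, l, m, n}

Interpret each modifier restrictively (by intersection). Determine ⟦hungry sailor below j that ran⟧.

⟦below j⟧ = {x : ⟨x, j⟩ ∈ ⟦below⟧} = {a, b, c, d, f, h, i, j, k, l, n}
⟦that ran⟧ = ⟦ran⟧ = {c, e, g, j, k, l}
⟦sailor⟧ = {a, b, e, g, i, j, k, l, m, n}
… ∩ ⟦below j⟧ = {a, b, e, g, i, j, k, l, m, n} ∩ {a, b, c, d, f, h, i, j, k, l, n} = {a, b, i, j, k, l, n}
… ∩ ⟦that ran⟧ = {a, b, i, j, k, l, n} ∩ {c, e, g, j, k, l} = {j, k, l}
… ∩ ⟦hungry⟧ = {j, k, l} ∩ {b, c, e, k, l, m, n} = {k, l}
So ⟦hungry sailor below j that ran⟧ = {k, l}.

{k, l}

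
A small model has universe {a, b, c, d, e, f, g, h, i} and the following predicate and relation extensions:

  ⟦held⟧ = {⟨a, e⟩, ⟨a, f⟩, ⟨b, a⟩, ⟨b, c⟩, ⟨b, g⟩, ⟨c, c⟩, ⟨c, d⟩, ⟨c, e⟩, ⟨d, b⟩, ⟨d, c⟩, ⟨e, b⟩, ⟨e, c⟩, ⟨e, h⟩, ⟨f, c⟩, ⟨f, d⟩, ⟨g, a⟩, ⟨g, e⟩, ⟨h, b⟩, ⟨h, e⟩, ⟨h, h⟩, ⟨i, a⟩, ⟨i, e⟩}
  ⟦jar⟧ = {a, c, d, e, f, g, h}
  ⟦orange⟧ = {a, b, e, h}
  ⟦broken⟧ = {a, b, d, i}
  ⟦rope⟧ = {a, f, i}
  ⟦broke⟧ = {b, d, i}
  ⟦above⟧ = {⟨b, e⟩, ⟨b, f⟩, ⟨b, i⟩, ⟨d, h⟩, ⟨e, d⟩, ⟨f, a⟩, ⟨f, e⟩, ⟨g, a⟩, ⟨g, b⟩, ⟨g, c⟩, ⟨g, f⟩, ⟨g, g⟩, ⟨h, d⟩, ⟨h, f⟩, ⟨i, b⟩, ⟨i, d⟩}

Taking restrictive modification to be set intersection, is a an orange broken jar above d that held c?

no

⟦above d⟧ = {x : ⟨x, d⟩ ∈ ⟦above⟧} = {e, h, i}
⟦that held c⟧ = {x : ⟨x, c⟩ ∈ ⟦held⟧} = {b, c, d, e, f}
⟦jar⟧ = {a, c, d, e, f, g, h}
… ∩ ⟦above d⟧ = {a, c, d, e, f, g, h} ∩ {e, h, i} = {e, h}
… ∩ ⟦that held c⟧ = {e, h} ∩ {b, c, d, e, f} = {e}
… ∩ ⟦orange⟧ = {e} ∩ {a, b, e, h} = {e}
… ∩ ⟦broken⟧ = {e} ∩ {a, b, d, i} = ∅
⟦orange broken jar above d that held c⟧ = ∅; a ∉ this set.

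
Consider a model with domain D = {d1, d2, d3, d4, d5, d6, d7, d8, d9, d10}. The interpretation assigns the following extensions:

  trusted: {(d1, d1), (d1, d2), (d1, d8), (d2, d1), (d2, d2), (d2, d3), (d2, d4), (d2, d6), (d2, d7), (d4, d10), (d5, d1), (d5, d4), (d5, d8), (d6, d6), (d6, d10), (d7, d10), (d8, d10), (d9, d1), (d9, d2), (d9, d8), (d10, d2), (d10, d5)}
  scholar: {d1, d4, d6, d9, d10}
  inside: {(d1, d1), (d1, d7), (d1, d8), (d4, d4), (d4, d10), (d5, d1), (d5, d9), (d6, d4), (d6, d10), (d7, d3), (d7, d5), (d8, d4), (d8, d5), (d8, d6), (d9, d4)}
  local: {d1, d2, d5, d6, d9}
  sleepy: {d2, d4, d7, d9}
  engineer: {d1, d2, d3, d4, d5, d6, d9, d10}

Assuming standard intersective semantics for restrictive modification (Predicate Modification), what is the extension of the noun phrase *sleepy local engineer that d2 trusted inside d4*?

∅

⟦that d2 trusted⟧ = {x : ⟨d2, x⟩ ∈ ⟦trusted⟧} = {d1, d2, d3, d4, d6, d7}
⟦inside d4⟧ = {x : ⟨x, d4⟩ ∈ ⟦inside⟧} = {d4, d6, d8, d9}
⟦engineer⟧ = {d1, d2, d3, d4, d5, d6, d9, d10}
… ∩ ⟦that d2 trusted⟧ = {d1, d2, d3, d4, d5, d6, d9, d10} ∩ {d1, d2, d3, d4, d6, d7} = {d1, d2, d3, d4, d6}
… ∩ ⟦inside d4⟧ = {d1, d2, d3, d4, d6} ∩ {d4, d6, d8, d9} = {d4, d6}
… ∩ ⟦sleepy⟧ = {d4, d6} ∩ {d2, d4, d7, d9} = {d4}
… ∩ ⟦local⟧ = {d4} ∩ {d1, d2, d5, d6, d9} = ∅
So ⟦sleepy local engineer that d2 trusted inside d4⟧ = ∅.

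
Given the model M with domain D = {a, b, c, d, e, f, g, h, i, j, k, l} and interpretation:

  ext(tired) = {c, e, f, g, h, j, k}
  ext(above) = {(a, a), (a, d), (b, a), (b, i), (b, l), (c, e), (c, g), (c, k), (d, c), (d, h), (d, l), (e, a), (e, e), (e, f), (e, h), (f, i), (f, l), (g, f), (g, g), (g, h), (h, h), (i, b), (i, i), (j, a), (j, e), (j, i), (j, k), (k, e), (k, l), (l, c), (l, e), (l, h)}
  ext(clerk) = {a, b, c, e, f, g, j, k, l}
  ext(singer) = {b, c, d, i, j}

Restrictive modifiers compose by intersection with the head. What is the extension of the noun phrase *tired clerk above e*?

{c, e, j, k}

⟦above e⟧ = {x : ⟨x, e⟩ ∈ ⟦above⟧} = {c, e, j, k, l}
⟦clerk⟧ = {a, b, c, e, f, g, j, k, l}
… ∩ ⟦above e⟧ = {a, b, c, e, f, g, j, k, l} ∩ {c, e, j, k, l} = {c, e, j, k, l}
… ∩ ⟦tired⟧ = {c, e, j, k, l} ∩ {c, e, f, g, h, j, k} = {c, e, j, k}
So ⟦tired clerk above e⟧ = {c, e, j, k}.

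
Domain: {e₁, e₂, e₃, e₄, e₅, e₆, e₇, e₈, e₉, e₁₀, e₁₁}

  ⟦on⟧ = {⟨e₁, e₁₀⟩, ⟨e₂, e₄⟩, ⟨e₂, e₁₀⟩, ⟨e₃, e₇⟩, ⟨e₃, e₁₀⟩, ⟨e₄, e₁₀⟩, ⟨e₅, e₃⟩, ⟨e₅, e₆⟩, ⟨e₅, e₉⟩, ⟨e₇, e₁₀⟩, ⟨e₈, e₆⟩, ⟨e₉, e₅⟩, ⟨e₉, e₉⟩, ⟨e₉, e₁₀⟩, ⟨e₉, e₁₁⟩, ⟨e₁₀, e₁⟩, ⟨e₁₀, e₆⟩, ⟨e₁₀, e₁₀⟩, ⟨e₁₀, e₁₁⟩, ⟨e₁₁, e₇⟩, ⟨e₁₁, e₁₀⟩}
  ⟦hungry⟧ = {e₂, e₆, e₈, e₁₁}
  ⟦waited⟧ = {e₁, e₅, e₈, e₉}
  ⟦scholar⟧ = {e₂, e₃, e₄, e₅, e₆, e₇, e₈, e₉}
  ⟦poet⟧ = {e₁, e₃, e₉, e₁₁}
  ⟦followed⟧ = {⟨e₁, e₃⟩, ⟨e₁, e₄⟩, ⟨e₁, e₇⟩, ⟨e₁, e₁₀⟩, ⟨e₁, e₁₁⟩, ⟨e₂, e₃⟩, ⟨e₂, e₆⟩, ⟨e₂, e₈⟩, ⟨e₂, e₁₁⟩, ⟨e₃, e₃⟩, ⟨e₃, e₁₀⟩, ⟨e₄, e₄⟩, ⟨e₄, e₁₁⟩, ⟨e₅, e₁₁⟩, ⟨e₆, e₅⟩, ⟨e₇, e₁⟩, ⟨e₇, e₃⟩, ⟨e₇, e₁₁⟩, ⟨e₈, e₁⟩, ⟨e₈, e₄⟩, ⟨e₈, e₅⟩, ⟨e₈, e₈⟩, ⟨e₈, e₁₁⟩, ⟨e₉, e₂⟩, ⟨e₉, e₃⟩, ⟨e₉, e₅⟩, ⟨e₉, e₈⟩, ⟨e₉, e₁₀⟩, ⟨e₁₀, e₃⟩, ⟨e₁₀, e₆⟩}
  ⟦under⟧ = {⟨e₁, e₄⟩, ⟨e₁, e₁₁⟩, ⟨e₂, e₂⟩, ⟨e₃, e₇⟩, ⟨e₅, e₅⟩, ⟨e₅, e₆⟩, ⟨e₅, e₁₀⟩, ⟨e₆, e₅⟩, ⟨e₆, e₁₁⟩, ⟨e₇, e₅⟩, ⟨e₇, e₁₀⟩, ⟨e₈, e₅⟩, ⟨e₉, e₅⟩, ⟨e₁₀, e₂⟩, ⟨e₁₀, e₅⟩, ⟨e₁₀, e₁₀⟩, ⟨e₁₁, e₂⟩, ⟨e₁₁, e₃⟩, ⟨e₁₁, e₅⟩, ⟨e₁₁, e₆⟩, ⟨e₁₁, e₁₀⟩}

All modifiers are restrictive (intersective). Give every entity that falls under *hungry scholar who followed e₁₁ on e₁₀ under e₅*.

{}

⟦who followed e₁₁⟧ = {x : ⟨x, e₁₁⟩ ∈ ⟦followed⟧} = {e₁, e₂, e₄, e₅, e₇, e₈}
⟦on e₁₀⟧ = {x : ⟨x, e₁₀⟩ ∈ ⟦on⟧} = {e₁, e₂, e₃, e₄, e₇, e₉, e₁₀, e₁₁}
⟦under e₅⟧ = {x : ⟨x, e₅⟩ ∈ ⟦under⟧} = {e₅, e₆, e₇, e₈, e₉, e₁₀, e₁₁}
⟦scholar⟧ = {e₂, e₃, e₄, e₅, e₆, e₇, e₈, e₉}
… ∩ ⟦who followed e₁₁⟧ = {e₂, e₃, e₄, e₅, e₆, e₇, e₈, e₉} ∩ {e₁, e₂, e₄, e₅, e₇, e₈} = {e₂, e₄, e₅, e₇, e₈}
… ∩ ⟦on e₁₀⟧ = {e₂, e₄, e₅, e₇, e₈} ∩ {e₁, e₂, e₃, e₄, e₇, e₉, e₁₀, e₁₁} = {e₂, e₄, e₇}
… ∩ ⟦under e₅⟧ = {e₂, e₄, e₇} ∩ {e₅, e₆, e₇, e₈, e₉, e₁₀, e₁₁} = {e₇}
… ∩ ⟦hungry⟧ = {e₇} ∩ {e₂, e₆, e₈, e₁₁} = ∅
So ⟦hungry scholar who followed e₁₁ on e₁₀ under e₅⟧ = {}.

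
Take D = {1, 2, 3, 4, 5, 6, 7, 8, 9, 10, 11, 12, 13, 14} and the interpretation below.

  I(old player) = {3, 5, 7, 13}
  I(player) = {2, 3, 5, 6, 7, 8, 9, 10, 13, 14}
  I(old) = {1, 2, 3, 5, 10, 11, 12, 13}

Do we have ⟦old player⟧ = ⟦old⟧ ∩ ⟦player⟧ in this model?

⟦old⟧ ∩ ⟦player⟧ = {1, 2, 3, 5, 10, 11, 12, 13} ∩ {2, 3, 5, 6, 7, 8, 9, 10, 13, 14} = {2, 3, 5, 10, 13}
Observed ⟦old player⟧ = {3, 5, 7, 13}.
These differ, so the modifier is not intersective in this model.

no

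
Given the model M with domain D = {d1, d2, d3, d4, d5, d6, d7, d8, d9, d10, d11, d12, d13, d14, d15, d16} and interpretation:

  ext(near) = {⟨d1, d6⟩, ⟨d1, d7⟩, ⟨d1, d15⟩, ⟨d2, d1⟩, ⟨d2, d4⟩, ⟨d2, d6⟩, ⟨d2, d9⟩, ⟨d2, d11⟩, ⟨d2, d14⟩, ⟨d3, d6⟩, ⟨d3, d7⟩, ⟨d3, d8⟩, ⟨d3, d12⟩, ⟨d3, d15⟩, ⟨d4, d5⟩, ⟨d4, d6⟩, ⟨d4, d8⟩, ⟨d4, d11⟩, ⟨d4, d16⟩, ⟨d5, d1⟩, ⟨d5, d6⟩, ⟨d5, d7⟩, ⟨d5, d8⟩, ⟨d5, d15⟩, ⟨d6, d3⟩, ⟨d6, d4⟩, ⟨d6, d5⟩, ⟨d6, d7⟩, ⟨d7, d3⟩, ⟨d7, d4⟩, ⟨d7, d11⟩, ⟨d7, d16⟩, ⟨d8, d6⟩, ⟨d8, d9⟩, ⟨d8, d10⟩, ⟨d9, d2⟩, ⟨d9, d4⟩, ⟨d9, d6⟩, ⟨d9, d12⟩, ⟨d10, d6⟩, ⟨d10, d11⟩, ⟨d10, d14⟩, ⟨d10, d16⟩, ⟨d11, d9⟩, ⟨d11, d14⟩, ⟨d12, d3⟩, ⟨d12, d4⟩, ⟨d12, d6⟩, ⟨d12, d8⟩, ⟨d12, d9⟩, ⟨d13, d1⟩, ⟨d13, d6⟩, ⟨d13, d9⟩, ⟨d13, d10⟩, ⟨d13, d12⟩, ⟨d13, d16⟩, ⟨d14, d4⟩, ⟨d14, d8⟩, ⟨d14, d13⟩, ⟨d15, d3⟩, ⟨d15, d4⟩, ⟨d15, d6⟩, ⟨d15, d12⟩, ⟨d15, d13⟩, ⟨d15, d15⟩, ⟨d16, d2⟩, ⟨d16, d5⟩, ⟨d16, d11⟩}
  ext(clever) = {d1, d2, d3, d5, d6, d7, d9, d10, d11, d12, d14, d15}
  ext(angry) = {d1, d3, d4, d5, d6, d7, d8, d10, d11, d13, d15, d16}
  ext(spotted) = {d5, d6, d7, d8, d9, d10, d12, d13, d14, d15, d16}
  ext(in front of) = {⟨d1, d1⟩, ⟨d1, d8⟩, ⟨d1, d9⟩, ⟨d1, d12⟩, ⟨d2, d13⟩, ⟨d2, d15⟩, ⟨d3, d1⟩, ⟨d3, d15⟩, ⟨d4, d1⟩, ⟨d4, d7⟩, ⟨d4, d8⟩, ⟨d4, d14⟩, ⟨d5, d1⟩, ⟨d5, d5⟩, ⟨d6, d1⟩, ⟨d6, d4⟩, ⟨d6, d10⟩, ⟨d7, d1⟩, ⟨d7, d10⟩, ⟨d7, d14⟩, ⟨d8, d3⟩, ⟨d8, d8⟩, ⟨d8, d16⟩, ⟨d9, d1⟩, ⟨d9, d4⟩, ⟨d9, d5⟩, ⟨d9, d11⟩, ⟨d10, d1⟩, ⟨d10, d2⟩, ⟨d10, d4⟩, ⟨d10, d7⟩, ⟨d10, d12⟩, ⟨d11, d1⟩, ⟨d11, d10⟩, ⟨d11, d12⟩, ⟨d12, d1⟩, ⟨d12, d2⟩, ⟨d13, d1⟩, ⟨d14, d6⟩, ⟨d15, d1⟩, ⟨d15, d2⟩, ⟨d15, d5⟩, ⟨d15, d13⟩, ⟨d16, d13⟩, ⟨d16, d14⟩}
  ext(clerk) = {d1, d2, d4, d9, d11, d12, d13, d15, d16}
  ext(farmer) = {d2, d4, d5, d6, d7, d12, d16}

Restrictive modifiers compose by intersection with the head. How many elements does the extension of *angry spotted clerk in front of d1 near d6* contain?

⟦in front of d1⟧ = {x : ⟨x, d1⟩ ∈ ⟦in front of⟧} = {d1, d3, d4, d5, d6, d7, d9, d10, d11, d12, d13, d15}
⟦near d6⟧ = {x : ⟨x, d6⟩ ∈ ⟦near⟧} = {d1, d2, d3, d4, d5, d8, d9, d10, d12, d13, d15}
⟦clerk⟧ = {d1, d2, d4, d9, d11, d12, d13, d15, d16}
… ∩ ⟦in front of d1⟧ = {d1, d2, d4, d9, d11, d12, d13, d15, d16} ∩ {d1, d3, d4, d5, d6, d7, d9, d10, d11, d12, d13, d15} = {d1, d4, d9, d11, d12, d13, d15}
… ∩ ⟦near d6⟧ = {d1, d4, d9, d11, d12, d13, d15} ∩ {d1, d2, d3, d4, d5, d8, d9, d10, d12, d13, d15} = {d1, d4, d9, d12, d13, d15}
… ∩ ⟦angry⟧ = {d1, d4, d9, d12, d13, d15} ∩ {d1, d3, d4, d5, d6, d7, d8, d10, d11, d13, d15, d16} = {d1, d4, d13, d15}
… ∩ ⟦spotted⟧ = {d1, d4, d13, d15} ∩ {d5, d6, d7, d8, d9, d10, d12, d13, d14, d15, d16} = {d13, d15}
⟦angry spotted clerk in front of d1 near d6⟧ = {d13, d15}, so the cardinality is 2.

2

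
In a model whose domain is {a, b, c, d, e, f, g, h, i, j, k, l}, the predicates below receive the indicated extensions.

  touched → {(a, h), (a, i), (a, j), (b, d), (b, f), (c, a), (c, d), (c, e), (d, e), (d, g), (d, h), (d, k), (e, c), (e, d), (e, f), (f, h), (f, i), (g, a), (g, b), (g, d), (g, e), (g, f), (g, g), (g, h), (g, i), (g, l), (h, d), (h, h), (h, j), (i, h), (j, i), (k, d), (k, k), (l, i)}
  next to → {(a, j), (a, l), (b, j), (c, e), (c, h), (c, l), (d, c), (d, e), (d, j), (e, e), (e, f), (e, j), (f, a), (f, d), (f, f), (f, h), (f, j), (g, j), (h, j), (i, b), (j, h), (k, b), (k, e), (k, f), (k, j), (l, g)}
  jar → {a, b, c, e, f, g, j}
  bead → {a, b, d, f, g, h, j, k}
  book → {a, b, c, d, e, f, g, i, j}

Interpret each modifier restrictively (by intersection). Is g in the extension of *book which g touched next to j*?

⟦which g touched⟧ = {x : ⟨g, x⟩ ∈ ⟦touched⟧} = {a, b, d, e, f, g, h, i, l}
⟦next to j⟧ = {x : ⟨x, j⟩ ∈ ⟦next to⟧} = {a, b, d, e, f, g, h, k}
⟦book⟧ = {a, b, c, d, e, f, g, i, j}
… ∩ ⟦which g touched⟧ = {a, b, c, d, e, f, g, i, j} ∩ {a, b, d, e, f, g, h, i, l} = {a, b, d, e, f, g, i}
… ∩ ⟦next to j⟧ = {a, b, d, e, f, g, i} ∩ {a, b, d, e, f, g, h, k} = {a, b, d, e, f, g}
⟦book which g touched next to j⟧ = {a, b, d, e, f, g}; g ∈ this set.

yes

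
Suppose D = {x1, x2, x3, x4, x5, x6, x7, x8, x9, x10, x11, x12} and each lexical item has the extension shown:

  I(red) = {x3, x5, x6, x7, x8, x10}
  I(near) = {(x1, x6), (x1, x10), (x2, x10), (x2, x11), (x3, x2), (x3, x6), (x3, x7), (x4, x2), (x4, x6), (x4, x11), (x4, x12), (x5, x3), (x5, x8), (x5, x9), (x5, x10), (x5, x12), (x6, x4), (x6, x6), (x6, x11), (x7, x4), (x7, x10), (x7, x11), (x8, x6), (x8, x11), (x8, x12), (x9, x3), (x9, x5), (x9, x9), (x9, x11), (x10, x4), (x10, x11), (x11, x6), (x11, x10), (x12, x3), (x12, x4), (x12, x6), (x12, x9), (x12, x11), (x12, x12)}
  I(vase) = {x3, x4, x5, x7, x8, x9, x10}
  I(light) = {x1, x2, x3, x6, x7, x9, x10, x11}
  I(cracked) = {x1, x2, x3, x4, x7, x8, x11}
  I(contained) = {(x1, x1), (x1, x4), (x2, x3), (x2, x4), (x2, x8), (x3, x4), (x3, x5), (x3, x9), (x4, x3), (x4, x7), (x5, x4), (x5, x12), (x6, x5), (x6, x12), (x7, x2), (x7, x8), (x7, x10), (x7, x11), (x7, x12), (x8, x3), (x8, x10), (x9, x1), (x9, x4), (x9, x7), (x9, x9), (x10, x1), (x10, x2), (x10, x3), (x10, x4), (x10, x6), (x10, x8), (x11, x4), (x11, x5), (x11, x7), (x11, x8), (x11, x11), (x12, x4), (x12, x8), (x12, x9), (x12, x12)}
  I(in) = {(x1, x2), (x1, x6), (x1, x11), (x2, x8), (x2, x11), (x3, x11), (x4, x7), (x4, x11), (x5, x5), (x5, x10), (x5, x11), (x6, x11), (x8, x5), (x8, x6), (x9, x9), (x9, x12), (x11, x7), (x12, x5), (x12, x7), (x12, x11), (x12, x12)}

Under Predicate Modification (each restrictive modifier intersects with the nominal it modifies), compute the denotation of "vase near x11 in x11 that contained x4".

{ }

⟦near x11⟧ = {x : ⟨x, x11⟩ ∈ ⟦near⟧} = {x2, x4, x6, x7, x8, x9, x10, x12}
⟦in x11⟧ = {x : ⟨x, x11⟩ ∈ ⟦in⟧} = {x1, x2, x3, x4, x5, x6, x12}
⟦that contained x4⟧ = {x : ⟨x, x4⟩ ∈ ⟦contained⟧} = {x1, x2, x3, x5, x9, x10, x11, x12}
⟦vase⟧ = {x3, x4, x5, x7, x8, x9, x10}
… ∩ ⟦near x11⟧ = {x3, x4, x5, x7, x8, x9, x10} ∩ {x2, x4, x6, x7, x8, x9, x10, x12} = {x4, x7, x8, x9, x10}
… ∩ ⟦in x11⟧ = {x4, x7, x8, x9, x10} ∩ {x1, x2, x3, x4, x5, x6, x12} = {x4}
… ∩ ⟦that contained x4⟧ = {x4} ∩ {x1, x2, x3, x5, x9, x10, x11, x12} = ∅
So ⟦vase near x11 in x11 that contained x4⟧ = { }.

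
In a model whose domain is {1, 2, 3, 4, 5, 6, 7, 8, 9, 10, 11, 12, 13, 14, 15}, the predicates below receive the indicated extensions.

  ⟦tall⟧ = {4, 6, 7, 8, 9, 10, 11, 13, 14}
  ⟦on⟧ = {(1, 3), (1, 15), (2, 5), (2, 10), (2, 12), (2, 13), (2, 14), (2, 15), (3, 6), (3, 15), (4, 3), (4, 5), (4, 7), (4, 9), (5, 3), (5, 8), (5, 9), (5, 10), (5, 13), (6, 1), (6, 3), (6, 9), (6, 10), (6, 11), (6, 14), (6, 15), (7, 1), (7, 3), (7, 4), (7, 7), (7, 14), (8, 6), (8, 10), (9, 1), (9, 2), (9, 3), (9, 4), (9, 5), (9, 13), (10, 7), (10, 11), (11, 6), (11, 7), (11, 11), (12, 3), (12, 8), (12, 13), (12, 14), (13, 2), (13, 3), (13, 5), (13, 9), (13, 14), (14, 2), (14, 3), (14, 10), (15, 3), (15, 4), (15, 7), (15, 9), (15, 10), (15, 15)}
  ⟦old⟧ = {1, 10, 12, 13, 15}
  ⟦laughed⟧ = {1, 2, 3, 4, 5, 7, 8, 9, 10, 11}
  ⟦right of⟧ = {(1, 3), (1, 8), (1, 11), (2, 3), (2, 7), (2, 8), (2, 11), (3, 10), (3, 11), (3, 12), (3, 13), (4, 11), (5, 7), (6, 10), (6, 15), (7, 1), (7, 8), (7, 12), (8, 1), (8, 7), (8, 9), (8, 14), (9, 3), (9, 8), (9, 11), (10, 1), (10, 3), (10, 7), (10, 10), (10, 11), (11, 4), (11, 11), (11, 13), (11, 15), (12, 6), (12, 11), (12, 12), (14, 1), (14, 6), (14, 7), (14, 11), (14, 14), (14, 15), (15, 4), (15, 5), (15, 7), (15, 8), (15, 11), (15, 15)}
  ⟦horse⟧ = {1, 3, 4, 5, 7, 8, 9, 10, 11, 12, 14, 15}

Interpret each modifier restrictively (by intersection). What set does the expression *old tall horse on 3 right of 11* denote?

⟦on 3⟧ = {x : ⟨x, 3⟩ ∈ ⟦on⟧} = {1, 4, 5, 6, 7, 9, 12, 13, 14, 15}
⟦right of 11⟧ = {x : ⟨x, 11⟩ ∈ ⟦right of⟧} = {1, 2, 3, 4, 9, 10, 11, 12, 14, 15}
⟦horse⟧ = {1, 3, 4, 5, 7, 8, 9, 10, 11, 12, 14, 15}
… ∩ ⟦on 3⟧ = {1, 3, 4, 5, 7, 8, 9, 10, 11, 12, 14, 15} ∩ {1, 4, 5, 6, 7, 9, 12, 13, 14, 15} = {1, 4, 5, 7, 9, 12, 14, 15}
… ∩ ⟦right of 11⟧ = {1, 4, 5, 7, 9, 12, 14, 15} ∩ {1, 2, 3, 4, 9, 10, 11, 12, 14, 15} = {1, 4, 9, 12, 14, 15}
… ∩ ⟦old⟧ = {1, 4, 9, 12, 14, 15} ∩ {1, 10, 12, 13, 15} = {1, 12, 15}
… ∩ ⟦tall⟧ = {1, 12, 15} ∩ {4, 6, 7, 8, 9, 10, 11, 13, 14} = ∅
So ⟦old tall horse on 3 right of 11⟧ = ∅.

∅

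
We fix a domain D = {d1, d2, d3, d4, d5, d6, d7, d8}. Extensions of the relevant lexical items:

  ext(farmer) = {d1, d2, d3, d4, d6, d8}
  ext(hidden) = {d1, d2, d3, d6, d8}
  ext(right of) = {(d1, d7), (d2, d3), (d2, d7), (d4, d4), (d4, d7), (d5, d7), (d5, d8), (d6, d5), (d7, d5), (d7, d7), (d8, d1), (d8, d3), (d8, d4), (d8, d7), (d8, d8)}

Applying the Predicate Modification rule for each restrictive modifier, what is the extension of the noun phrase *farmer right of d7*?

⟦right of d7⟧ = {x : ⟨x, d7⟩ ∈ ⟦right of⟧} = {d1, d2, d4, d5, d7, d8}
⟦farmer⟧ = {d1, d2, d3, d4, d6, d8}
… ∩ ⟦right of d7⟧ = {d1, d2, d3, d4, d6, d8} ∩ {d1, d2, d4, d5, d7, d8} = {d1, d2, d4, d8}
So ⟦farmer right of d7⟧ = {d1, d2, d4, d8}.

{d1, d2, d4, d8}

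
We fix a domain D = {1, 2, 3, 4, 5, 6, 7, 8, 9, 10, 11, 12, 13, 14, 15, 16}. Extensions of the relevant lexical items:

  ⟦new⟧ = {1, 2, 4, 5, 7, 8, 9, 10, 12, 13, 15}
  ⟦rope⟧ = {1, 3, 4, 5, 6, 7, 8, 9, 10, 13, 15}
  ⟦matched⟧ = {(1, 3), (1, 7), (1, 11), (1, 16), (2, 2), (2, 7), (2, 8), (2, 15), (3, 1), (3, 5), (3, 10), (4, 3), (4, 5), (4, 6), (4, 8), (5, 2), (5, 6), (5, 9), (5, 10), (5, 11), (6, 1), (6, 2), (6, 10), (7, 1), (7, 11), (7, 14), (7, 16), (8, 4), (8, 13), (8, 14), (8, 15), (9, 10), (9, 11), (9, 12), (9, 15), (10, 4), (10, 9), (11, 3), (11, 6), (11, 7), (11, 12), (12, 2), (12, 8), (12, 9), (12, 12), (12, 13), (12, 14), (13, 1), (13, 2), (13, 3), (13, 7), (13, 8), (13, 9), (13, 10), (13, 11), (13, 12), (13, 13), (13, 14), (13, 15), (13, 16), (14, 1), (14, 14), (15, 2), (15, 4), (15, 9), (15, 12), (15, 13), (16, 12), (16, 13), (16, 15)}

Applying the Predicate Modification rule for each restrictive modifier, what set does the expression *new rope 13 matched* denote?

{1, 7, 8, 9, 10, 13, 15}

⟦13 matched⟧ = {x : ⟨13, x⟩ ∈ ⟦matched⟧} = {1, 2, 3, 7, 8, 9, 10, 11, 12, 13, 14, 15, 16}
⟦rope⟧ = {1, 3, 4, 5, 6, 7, 8, 9, 10, 13, 15}
… ∩ ⟦13 matched⟧ = {1, 3, 4, 5, 6, 7, 8, 9, 10, 13, 15} ∩ {1, 2, 3, 7, 8, 9, 10, 11, 12, 13, 14, 15, 16} = {1, 3, 7, 8, 9, 10, 13, 15}
… ∩ ⟦new⟧ = {1, 3, 7, 8, 9, 10, 13, 15} ∩ {1, 2, 4, 5, 7, 8, 9, 10, 12, 13, 15} = {1, 7, 8, 9, 10, 13, 15}
So ⟦new rope 13 matched⟧ = {1, 7, 8, 9, 10, 13, 15}.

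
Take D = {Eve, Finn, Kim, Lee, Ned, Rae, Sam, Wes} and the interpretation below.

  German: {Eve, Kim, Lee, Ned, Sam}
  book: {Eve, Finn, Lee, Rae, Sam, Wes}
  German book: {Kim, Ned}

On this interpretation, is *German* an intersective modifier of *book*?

⟦German⟧ ∩ ⟦book⟧ = {Eve, Kim, Lee, Ned, Sam} ∩ {Eve, Finn, Lee, Rae, Sam, Wes} = {Eve, Lee, Sam}
Observed ⟦German book⟧ = {Kim, Ned}.
These differ, so the modifier is not intersective in this model.

no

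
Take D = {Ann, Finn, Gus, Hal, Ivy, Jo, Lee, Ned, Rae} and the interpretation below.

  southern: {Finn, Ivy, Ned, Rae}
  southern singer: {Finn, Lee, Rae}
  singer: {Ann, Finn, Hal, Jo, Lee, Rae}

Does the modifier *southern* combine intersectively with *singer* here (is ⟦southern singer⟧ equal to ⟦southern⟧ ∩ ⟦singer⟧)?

no

⟦southern⟧ ∩ ⟦singer⟧ = {Finn, Ivy, Ned, Rae} ∩ {Ann, Finn, Hal, Jo, Lee, Rae} = {Finn, Rae}
Observed ⟦southern singer⟧ = {Finn, Lee, Rae}.
These differ, so the modifier is not intersective in this model.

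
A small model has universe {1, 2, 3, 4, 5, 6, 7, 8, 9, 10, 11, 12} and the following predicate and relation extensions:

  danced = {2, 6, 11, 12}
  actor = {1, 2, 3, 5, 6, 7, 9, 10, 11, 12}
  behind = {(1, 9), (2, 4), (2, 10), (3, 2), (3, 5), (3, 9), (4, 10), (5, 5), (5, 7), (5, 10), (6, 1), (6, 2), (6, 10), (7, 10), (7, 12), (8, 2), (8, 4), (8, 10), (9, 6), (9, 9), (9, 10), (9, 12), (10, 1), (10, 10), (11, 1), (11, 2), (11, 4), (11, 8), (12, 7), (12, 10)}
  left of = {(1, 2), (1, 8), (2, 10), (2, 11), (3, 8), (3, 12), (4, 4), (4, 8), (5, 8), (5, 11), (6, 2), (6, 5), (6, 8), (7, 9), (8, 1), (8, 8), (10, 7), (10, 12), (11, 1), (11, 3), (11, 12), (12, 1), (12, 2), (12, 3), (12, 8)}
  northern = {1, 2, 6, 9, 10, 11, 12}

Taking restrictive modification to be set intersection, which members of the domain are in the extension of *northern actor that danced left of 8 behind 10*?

⟦that danced⟧ = ⟦danced⟧ = {2, 6, 11, 12}
⟦left of 8⟧ = {x : ⟨x, 8⟩ ∈ ⟦left of⟧} = {1, 3, 4, 5, 6, 8, 12}
⟦behind 10⟧ = {x : ⟨x, 10⟩ ∈ ⟦behind⟧} = {2, 4, 5, 6, 7, 8, 9, 10, 12}
⟦actor⟧ = {1, 2, 3, 5, 6, 7, 9, 10, 11, 12}
… ∩ ⟦that danced⟧ = {1, 2, 3, 5, 6, 7, 9, 10, 11, 12} ∩ {2, 6, 11, 12} = {2, 6, 11, 12}
… ∩ ⟦left of 8⟧ = {2, 6, 11, 12} ∩ {1, 3, 4, 5, 6, 8, 12} = {6, 12}
… ∩ ⟦behind 10⟧ = {6, 12} ∩ {2, 4, 5, 6, 7, 8, 9, 10, 12} = {6, 12}
… ∩ ⟦northern⟧ = {6, 12} ∩ {1, 2, 6, 9, 10, 11, 12} = {6, 12}
So ⟦northern actor that danced left of 8 behind 10⟧ = {6, 12}.

{6, 12}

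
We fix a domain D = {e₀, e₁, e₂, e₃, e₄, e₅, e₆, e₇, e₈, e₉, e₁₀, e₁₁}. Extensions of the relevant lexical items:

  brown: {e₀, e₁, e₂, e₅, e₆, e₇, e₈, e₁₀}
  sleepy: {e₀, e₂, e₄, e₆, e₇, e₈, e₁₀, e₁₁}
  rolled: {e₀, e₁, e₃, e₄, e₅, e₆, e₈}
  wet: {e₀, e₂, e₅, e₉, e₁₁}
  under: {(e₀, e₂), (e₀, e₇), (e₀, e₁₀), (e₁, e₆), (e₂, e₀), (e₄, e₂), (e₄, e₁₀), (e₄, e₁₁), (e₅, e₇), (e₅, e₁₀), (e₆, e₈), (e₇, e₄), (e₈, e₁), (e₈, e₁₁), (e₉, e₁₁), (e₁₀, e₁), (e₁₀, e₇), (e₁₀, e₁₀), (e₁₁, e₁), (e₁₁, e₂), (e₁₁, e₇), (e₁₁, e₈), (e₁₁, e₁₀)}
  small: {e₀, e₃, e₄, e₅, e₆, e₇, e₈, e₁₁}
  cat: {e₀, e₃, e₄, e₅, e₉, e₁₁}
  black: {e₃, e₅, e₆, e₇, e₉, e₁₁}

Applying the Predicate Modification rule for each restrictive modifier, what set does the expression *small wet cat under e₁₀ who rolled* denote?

{e₀, e₅}

⟦under e₁₀⟧ = {x : ⟨x, e₁₀⟩ ∈ ⟦under⟧} = {e₀, e₄, e₅, e₁₀, e₁₁}
⟦who rolled⟧ = ⟦rolled⟧ = {e₀, e₁, e₃, e₄, e₅, e₆, e₈}
⟦cat⟧ = {e₀, e₃, e₄, e₅, e₉, e₁₁}
… ∩ ⟦under e₁₀⟧ = {e₀, e₃, e₄, e₅, e₉, e₁₁} ∩ {e₀, e₄, e₅, e₁₀, e₁₁} = {e₀, e₄, e₅, e₁₁}
… ∩ ⟦who rolled⟧ = {e₀, e₄, e₅, e₁₁} ∩ {e₀, e₁, e₃, e₄, e₅, e₆, e₈} = {e₀, e₄, e₅}
… ∩ ⟦small⟧ = {e₀, e₄, e₅} ∩ {e₀, e₃, e₄, e₅, e₆, e₇, e₈, e₁₁} = {e₀, e₄, e₅}
… ∩ ⟦wet⟧ = {e₀, e₄, e₅} ∩ {e₀, e₂, e₅, e₉, e₁₁} = {e₀, e₅}
So ⟦small wet cat under e₁₀ who rolled⟧ = {e₀, e₅}.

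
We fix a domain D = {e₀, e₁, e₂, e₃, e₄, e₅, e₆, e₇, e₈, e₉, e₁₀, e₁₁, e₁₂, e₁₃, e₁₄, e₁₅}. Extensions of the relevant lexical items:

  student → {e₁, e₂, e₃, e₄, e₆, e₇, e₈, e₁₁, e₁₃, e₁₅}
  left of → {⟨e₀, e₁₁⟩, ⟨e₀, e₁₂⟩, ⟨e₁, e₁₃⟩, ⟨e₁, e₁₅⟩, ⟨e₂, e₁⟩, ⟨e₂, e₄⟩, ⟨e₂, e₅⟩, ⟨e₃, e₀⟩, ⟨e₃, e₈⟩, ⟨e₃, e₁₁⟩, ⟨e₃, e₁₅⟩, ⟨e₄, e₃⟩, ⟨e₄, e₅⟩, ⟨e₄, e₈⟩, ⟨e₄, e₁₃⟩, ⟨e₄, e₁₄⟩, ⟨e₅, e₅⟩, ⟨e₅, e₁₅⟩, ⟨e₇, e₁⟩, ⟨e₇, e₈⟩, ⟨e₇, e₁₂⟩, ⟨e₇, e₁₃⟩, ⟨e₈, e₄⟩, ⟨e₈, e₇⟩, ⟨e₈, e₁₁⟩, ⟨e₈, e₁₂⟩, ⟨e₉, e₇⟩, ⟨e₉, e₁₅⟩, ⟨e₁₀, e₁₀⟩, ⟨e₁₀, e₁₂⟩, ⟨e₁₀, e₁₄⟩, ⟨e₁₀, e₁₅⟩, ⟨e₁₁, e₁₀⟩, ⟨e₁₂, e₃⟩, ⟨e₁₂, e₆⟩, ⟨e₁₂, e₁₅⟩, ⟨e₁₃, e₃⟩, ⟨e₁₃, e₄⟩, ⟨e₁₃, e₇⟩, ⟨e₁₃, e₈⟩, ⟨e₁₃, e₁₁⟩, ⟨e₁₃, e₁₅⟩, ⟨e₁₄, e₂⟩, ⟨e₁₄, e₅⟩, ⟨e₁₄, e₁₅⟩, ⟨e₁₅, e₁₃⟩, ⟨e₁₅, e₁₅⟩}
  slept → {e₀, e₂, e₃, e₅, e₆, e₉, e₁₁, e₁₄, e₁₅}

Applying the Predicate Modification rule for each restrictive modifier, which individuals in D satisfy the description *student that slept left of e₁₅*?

{e₃, e₁₅}

⟦that slept⟧ = ⟦slept⟧ = {e₀, e₂, e₃, e₅, e₆, e₉, e₁₁, e₁₄, e₁₅}
⟦left of e₁₅⟧ = {x : ⟨x, e₁₅⟩ ∈ ⟦left of⟧} = {e₁, e₃, e₅, e₉, e₁₀, e₁₂, e₁₃, e₁₄, e₁₅}
⟦student⟧ = {e₁, e₂, e₃, e₄, e₆, e₇, e₈, e₁₁, e₁₃, e₁₅}
… ∩ ⟦that slept⟧ = {e₁, e₂, e₃, e₄, e₆, e₇, e₈, e₁₁, e₁₃, e₁₅} ∩ {e₀, e₂, e₃, e₅, e₆, e₉, e₁₁, e₁₄, e₁₅} = {e₂, e₃, e₆, e₁₁, e₁₅}
… ∩ ⟦left of e₁₅⟧ = {e₂, e₃, e₆, e₁₁, e₁₅} ∩ {e₁, e₃, e₅, e₉, e₁₀, e₁₂, e₁₃, e₁₄, e₁₅} = {e₃, e₁₅}
So ⟦student that slept left of e₁₅⟧ = {e₃, e₁₅}.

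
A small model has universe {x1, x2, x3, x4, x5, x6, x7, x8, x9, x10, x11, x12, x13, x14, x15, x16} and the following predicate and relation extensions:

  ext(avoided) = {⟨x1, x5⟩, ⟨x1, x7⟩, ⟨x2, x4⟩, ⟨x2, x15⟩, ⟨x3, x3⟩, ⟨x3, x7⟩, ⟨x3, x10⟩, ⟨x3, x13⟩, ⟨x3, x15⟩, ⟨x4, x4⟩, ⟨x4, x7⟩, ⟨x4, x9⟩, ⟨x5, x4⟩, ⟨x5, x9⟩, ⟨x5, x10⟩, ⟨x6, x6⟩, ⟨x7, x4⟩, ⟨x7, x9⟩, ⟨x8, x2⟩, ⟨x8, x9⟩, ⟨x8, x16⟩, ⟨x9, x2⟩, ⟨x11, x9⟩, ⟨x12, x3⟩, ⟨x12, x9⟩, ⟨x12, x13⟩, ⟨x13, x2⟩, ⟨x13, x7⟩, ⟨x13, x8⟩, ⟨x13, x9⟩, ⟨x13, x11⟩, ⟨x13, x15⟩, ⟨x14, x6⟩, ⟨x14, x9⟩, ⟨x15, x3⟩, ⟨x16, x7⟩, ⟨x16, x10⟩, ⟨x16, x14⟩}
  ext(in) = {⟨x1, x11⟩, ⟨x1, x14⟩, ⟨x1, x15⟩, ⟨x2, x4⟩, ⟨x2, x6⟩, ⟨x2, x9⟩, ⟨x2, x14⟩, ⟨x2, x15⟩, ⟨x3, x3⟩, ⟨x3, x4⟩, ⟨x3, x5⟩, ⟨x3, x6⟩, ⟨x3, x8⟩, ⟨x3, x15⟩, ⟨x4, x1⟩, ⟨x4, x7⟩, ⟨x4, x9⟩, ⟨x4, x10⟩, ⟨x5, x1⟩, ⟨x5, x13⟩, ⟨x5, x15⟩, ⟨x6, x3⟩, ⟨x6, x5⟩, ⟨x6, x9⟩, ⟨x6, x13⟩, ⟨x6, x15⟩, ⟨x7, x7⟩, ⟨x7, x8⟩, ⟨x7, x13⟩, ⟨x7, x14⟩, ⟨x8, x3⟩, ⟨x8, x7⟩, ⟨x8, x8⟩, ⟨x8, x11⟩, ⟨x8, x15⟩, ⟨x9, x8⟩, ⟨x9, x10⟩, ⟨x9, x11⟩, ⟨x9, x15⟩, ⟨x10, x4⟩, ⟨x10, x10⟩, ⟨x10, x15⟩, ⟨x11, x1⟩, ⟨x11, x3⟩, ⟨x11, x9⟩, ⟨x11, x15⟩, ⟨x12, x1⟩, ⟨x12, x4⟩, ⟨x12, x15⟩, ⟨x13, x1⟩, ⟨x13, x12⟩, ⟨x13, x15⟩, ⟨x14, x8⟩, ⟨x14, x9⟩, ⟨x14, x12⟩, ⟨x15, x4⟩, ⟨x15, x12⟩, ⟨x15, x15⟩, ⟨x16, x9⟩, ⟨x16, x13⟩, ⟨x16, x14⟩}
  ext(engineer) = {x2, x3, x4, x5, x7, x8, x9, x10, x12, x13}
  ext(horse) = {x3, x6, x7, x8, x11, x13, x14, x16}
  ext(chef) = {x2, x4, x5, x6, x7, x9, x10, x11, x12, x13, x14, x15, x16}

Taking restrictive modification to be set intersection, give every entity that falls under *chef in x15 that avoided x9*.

⟦in x15⟧ = {x : ⟨x, x15⟩ ∈ ⟦in⟧} = {x1, x2, x3, x5, x6, x8, x9, x10, x11, x12, x13, x15}
⟦that avoided x9⟧ = {x : ⟨x, x9⟩ ∈ ⟦avoided⟧} = {x4, x5, x7, x8, x11, x12, x13, x14}
⟦chef⟧ = {x2, x4, x5, x6, x7, x9, x10, x11, x12, x13, x14, x15, x16}
… ∩ ⟦in x15⟧ = {x2, x4, x5, x6, x7, x9, x10, x11, x12, x13, x14, x15, x16} ∩ {x1, x2, x3, x5, x6, x8, x9, x10, x11, x12, x13, x15} = {x2, x5, x6, x9, x10, x11, x12, x13, x15}
… ∩ ⟦that avoided x9⟧ = {x2, x5, x6, x9, x10, x11, x12, x13, x15} ∩ {x4, x5, x7, x8, x11, x12, x13, x14} = {x5, x11, x12, x13}
So ⟦chef in x15 that avoided x9⟧ = {x5, x11, x12, x13}.

{x5, x11, x12, x13}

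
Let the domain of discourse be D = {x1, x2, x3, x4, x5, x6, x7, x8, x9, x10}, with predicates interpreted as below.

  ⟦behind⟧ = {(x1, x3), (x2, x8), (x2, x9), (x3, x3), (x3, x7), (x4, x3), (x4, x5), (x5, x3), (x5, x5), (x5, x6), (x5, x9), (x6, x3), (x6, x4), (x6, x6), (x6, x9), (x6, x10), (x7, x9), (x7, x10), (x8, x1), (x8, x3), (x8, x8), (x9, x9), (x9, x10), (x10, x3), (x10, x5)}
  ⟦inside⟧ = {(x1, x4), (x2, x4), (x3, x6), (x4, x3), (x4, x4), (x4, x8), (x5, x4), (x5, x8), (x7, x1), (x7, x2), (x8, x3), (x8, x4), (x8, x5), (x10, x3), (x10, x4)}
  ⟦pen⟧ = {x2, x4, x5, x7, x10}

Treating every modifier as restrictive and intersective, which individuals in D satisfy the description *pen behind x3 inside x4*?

⟦behind x3⟧ = {x : ⟨x, x3⟩ ∈ ⟦behind⟧} = {x1, x3, x4, x5, x6, x8, x10}
⟦inside x4⟧ = {x : ⟨x, x4⟩ ∈ ⟦inside⟧} = {x1, x2, x4, x5, x8, x10}
⟦pen⟧ = {x2, x4, x5, x7, x10}
… ∩ ⟦behind x3⟧ = {x2, x4, x5, x7, x10} ∩ {x1, x3, x4, x5, x6, x8, x10} = {x4, x5, x10}
… ∩ ⟦inside x4⟧ = {x4, x5, x10} ∩ {x1, x2, x4, x5, x8, x10} = {x4, x5, x10}
So ⟦pen behind x3 inside x4⟧ = {x4, x5, x10}.

{x4, x5, x10}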